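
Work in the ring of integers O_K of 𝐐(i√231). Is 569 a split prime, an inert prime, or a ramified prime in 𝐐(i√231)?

splits completely

d = -231 ≡ 1 (mod 4), so O_K = ℤ[(1+√-231)/2] and disc(K) = d = -231.
569 ∤ -231, so 569 is unramified.
Compute (-231/569) via Euler: 338^((569-1)/2) mod 569 = 1, so (-231/569) = 1.
(-231/569) = 1, so 569 splits.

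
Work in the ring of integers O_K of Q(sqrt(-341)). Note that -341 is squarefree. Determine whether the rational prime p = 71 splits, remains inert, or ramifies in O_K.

-341 mod 4 = 3, hence disc K = 4·(-341) = -1364 and O_K = ℤ[√-341].
disc(K) = -1364 is not divisible by 71; 71 is unramified.
Compute (-341/71) via Euler: 14^((71-1)/2) mod 71 = 70, so (-341/71) = -1.
(-341/71) = -1, so 71 is inert.

remains prime (inert)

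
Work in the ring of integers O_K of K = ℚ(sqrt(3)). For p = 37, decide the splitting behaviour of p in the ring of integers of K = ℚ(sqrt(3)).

d = 3 ≡ 3 (mod 4), so O_K = ℤ[√3] and disc(K) = 4d = 12.
37 ∤ 12, so 37 is unramified.
Euler's criterion: 3^18 mod 37 = 1. Thus (3|37) = 1.
d is a quadratic residue mod p, hence 37 splits in O_K.

splits completely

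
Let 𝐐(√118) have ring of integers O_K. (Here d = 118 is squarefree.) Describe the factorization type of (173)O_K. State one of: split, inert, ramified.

d = 118 ≡ 2 (mod 4), so O_K = ℤ[√118] and disc(K) = 4d = 472.
disc(K) = 472 is not divisible by 173; 173 is unramified.
Legendre symbol by Euler's criterion: (118/173) ≡ 118^86 ≡ 1 (mod 173), i.e. (118/173) = 1.
Legendre symbol 1 ⇒ 173 is split.

split — (173) = 𝔭₁𝔭₂ with 𝔭₁ ≠ 𝔭₂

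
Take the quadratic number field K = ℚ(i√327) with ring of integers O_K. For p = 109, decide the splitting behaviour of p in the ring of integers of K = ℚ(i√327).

d = -327 ≡ 1 (mod 4), so O_K = ℤ[(1+√-327)/2] and disc(K) = d = -327.
109 divides disc(K) = -327, so 109 ramifies.

ramifies in O_K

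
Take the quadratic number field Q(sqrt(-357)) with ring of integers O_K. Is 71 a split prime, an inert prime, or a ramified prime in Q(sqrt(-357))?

inert

d = -357 ≡ 3 (mod 4), so O_K = ℤ[√-357] and disc(K) = 4d = -1428.
Since gcd(71, -1428) = 1 the prime 71 does not ramify.
Compute (-357/71) via Euler: 69^((71-1)/2) mod 71 = 70, so (-357/71) = -1.
(-357/71) = -1, so 71 is inert.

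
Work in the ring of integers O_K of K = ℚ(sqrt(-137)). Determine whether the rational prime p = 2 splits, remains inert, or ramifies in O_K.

ramifies in O_K

d = -137 ≡ 3 (mod 4), so O_K = ℤ[√-137] and disc(K) = 4d = -548.
Ramification test: 2 | -548. The prime 2 ramifies in K.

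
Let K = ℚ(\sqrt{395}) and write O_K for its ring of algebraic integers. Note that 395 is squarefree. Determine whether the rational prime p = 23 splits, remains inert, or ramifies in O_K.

Since 395 ≢ 1 mod 4, the ring of integers is ℤ[√395] with discriminant 4·395 = 1580.
23 ∤ 1580, so 23 is unramified.
(395/23) = 4^11 mod 23 = 1, giving Legendre symbol 1.
d is a quadratic residue mod p, hence 23 splits in O_K.

splits completely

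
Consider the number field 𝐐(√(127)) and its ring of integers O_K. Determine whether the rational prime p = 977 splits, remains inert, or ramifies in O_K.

977 splits in O_K

d = 127 ≡ 3 (mod 4), so O_K = ℤ[√127] and disc(K) = 4d = 508.
Since gcd(977, 508) = 1 the prime 977 does not ramify.
Euler's criterion: 127^488 mod 977 = 1. Thus (127|977) = 1.
(127/977) = 1, so 977 splits.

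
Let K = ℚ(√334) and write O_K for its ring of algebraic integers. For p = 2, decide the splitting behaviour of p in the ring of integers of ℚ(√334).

ramified

d = 334 ≡ 2 (mod 4), so O_K = ℤ[√334] and disc(K) = 4d = 1336.
Ramification test: 2 | 1336. The prime 2 ramifies in K.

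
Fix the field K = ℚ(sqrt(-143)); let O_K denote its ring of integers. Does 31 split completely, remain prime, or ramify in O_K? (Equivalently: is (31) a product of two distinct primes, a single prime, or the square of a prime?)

-143 mod 4 = 1, hence disc K = -143 and O_K = ℤ[(1+√-143)/2].
31 ∤ -143, so 31 is unramified.
Compute (-143/31) via Euler: 12^((31-1)/2) mod 31 = 30, so (-143/31) = -1.
d is a non-residue mod p, hence 31 remains inert in O_K.

remains prime (inert)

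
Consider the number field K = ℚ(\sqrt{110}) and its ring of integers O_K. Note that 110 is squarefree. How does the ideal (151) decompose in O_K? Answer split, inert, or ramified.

Since 110 ≢ 1 mod 4, the ring of integers is ℤ[√110] with discriminant 4·110 = 440.
disc(K) = 440 is not divisible by 151; 151 is unramified.
Legendre symbol by Euler's criterion: (110/151) ≡ 110^75 ≡ 1 (mod 151), i.e. (110/151) = 1.
(110/151) = 1, so 151 splits.

split — (151) = 𝔭₁𝔭₂ with 𝔭₁ ≠ 𝔭₂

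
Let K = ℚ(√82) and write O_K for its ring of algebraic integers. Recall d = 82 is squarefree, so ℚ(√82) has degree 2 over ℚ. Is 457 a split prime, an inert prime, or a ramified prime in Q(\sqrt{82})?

remains prime (inert)

82 mod 4 = 2, hence disc K = 4·82 = 328 and O_K = ℤ[√82].
disc(K) = 328 is not divisible by 457; 457 is unramified.
Compute (82/457) via Euler: 82^((457-1)/2) mod 457 = 456, so (82/457) = -1.
(82/457) = -1, so 457 is inert.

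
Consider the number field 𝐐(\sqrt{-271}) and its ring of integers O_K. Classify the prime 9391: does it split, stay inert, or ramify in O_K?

splits completely

d = -271 ≡ 1 (mod 4), so O_K = ℤ[(1+√-271)/2] and disc(K) = d = -271.
disc(K) = -271 is not divisible by 9391; 9391 is unramified.
Compute (-271/9391) via Euler: 9120^((9391-1)/2) mod 9391 = 1, so (-271/9391) = 1.
d is a quadratic residue mod p, hence 9391 splits in O_K.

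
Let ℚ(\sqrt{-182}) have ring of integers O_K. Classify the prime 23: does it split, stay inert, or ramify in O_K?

d = -182 ≡ 2 (mod 4), so O_K = ℤ[√-182] and disc(K) = 4d = -728.
23 ∤ -728, so 23 is unramified.
Compute (-182/23) via Euler: 2^((23-1)/2) mod 23 = 1, so (-182/23) = 1.
Legendre symbol 1 ⇒ 23 is split.

splits completely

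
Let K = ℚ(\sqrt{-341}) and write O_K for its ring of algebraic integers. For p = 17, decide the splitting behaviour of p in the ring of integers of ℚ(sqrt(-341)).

17 splits in O_K

-341 mod 4 = 3, hence disc K = 4·(-341) = -1364 and O_K = ℤ[√-341].
disc(K) = -1364 is not divisible by 17; 17 is unramified.
Legendre symbol by Euler's criterion: (-341/17) ≡ (-341)^8 ≡ 1 (mod 17), i.e. (-341/17) = 1.
d is a quadratic residue mod p, hence 17 splits in O_K.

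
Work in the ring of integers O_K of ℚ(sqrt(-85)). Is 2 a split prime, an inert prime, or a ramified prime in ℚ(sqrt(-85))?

ramified — (2) = 𝔭²

d = -85 ≡ 3 (mod 4), so O_K = ℤ[√-85] and disc(K) = 4d = -340.
Ramification test: 2 | -340. The prime 2 ramifies in K.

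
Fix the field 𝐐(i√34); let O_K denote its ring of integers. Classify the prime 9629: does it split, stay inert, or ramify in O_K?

-34 mod 4 = 2, hence disc K = 4·(-34) = -136 and O_K = ℤ[√-34].
Since gcd(9629, -136) = 1 the prime 9629 does not ramify.
Compute (-34/9629) via Euler: 9595^((9629-1)/2) mod 9629 = 1, so (-34/9629) = 1.
(-34/9629) = 1, so 9629 splits.

split — (9629) = 𝔭₁𝔭₂ with 𝔭₁ ≠ 𝔭₂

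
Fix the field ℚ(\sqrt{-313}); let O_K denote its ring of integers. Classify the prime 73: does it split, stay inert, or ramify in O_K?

inert — (73) stays prime in O_K

Since -313 ≢ 1 mod 4, the ring of integers is ℤ[√-313] with discriminant 4·(-313) = -1252.
disc(K) = -1252 is not divisible by 73; 73 is unramified.
Euler's criterion: (-313)^36 mod 73 = 72. Thus (-313|73) = -1.
d is a non-residue mod p, hence 73 remains inert in O_K.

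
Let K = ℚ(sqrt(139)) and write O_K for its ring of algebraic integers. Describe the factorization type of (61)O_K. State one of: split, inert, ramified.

inert

139 mod 4 = 3, hence disc K = 4·139 = 556 and O_K = ℤ[√139].
Since gcd(61, 556) = 1 the prime 61 does not ramify.
(139/61) = 17^30 mod 61 = 60, giving Legendre symbol -1.
(139/61) = -1, so 61 is inert.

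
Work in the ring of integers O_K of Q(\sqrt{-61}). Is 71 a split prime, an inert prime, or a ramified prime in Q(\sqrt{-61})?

d = -61 ≡ 3 (mod 4), so O_K = ℤ[√-61] and disc(K) = 4d = -244.
disc(K) = -244 is not divisible by 71; 71 is unramified.
(-61/71) = 10^35 mod 71 = 1, giving Legendre symbol 1.
d is a quadratic residue mod p, hence 71 splits in O_K.

splits completely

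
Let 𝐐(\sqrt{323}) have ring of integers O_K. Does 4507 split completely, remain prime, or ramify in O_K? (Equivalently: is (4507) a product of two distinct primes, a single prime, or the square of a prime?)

d = 323 ≡ 3 (mod 4), so O_K = ℤ[√323] and disc(K) = 4d = 1292.
disc(K) = 1292 is not divisible by 4507; 4507 is unramified.
Euler's criterion: 323^2253 mod 4507 = 4506. Thus (323|4507) = -1.
Legendre symbol -1 ⇒ 4507 is inert.

p is inert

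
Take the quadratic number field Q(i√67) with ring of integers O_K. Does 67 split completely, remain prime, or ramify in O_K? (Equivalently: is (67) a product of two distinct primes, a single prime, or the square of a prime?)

d = -67 ≡ 1 (mod 4), so O_K = ℤ[(1+√-67)/2] and disc(K) = d = -67.
67 divides disc(K) = -67, so 67 ramifies.

67 is ramified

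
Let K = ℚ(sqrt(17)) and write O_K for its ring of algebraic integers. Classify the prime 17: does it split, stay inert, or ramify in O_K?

p ramifies

d = 17 ≡ 1 (mod 4), so O_K = ℤ[(1+√17)/2] and disc(K) = d = 17.
disc(K) = 17 = 17·1, so p = 17 is ramified.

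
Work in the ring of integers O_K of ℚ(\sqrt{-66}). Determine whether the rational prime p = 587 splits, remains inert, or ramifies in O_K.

remains prime (inert)

d = -66 ≡ 2 (mod 4), so O_K = ℤ[√-66] and disc(K) = 4d = -264.
disc(K) = -264 is not divisible by 587; 587 is unramified.
Legendre symbol by Euler's criterion: (-66/587) ≡ (-66)^293 ≡ 586 (mod 587), i.e. (-66/587) = -1.
Legendre symbol -1 ⇒ 587 is inert.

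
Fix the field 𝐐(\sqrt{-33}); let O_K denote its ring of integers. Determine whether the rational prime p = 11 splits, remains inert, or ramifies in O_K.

d = -33 ≡ 3 (mod 4), so O_K = ℤ[√-33] and disc(K) = 4d = -132.
Ramification test: 11 | -132. The prime 11 ramifies in K.

ramifies in O_K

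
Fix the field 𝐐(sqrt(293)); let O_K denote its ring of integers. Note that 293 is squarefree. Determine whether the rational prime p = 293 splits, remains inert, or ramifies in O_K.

ramifies in O_K

293 mod 4 = 1, hence disc K = 293 and O_K = ℤ[(1+√293)/2].
Ramification test: 293 | 293. The prime 293 ramifies in K.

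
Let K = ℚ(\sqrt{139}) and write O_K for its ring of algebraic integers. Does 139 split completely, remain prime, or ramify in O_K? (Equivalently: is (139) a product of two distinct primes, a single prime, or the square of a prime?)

ramifies in O_K

139 mod 4 = 3, hence disc K = 4·139 = 556 and O_K = ℤ[√139].
disc(K) = 556 = 139·4, so p = 139 is ramified.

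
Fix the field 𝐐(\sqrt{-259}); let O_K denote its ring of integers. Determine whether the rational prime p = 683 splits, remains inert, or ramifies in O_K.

inert

-259 mod 4 = 1, hence disc K = -259 and O_K = ℤ[(1+√-259)/2].
683 ∤ -259, so 683 is unramified.
(-259/683) = 424^341 mod 683 = 682, giving Legendre symbol -1.
Legendre symbol -1 ⇒ 683 is inert.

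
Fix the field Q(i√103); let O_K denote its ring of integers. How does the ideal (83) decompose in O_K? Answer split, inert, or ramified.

Since -103 ≡ 1 mod 4, the ring of integers is ℤ[(1+√-103)/2] with discriminant -103.
disc(K) = -103 is not divisible by 83; 83 is unramified.
(-103/83) = 63^41 mod 83 = 1, giving Legendre symbol 1.
(-103/83) = 1, so 83 splits.

splits completely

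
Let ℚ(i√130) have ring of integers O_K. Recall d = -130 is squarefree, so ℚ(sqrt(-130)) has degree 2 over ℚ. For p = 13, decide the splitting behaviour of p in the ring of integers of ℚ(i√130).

ramified

-130 mod 4 = 2, hence disc K = 4·(-130) = -520 and O_K = ℤ[√-130].
13 divides disc(K) = -520, so 13 ramifies.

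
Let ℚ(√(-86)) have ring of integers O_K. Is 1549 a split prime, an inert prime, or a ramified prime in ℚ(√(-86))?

Since -86 ≢ 1 mod 4, the ring of integers is ℤ[√-86] with discriminant 4·(-86) = -344.
1549 ∤ -344, so 1549 is unramified.
Compute (-86/1549) via Euler: 1463^((1549-1)/2) mod 1549 = 1548, so (-86/1549) = -1.
(-86/1549) = -1, so 1549 is inert.

1549 remains inert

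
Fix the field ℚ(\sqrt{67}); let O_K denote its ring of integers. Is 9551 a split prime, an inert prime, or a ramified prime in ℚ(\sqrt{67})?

d = 67 ≡ 3 (mod 4), so O_K = ℤ[√67] and disc(K) = 4d = 268.
Since gcd(9551, 268) = 1 the prime 9551 does not ramify.
Legendre symbol by Euler's criterion: (67/9551) ≡ 67^4775 ≡ 9550 (mod 9551), i.e. (67/9551) = -1.
(67/9551) = -1, so 9551 is inert.

p is inert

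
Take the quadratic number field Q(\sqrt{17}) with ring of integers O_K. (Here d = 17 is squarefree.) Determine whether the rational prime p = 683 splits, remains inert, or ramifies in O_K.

d = 17 ≡ 1 (mod 4), so O_K = ℤ[(1+√17)/2] and disc(K) = d = 17.
Since gcd(683, 17) = 1 the prime 683 does not ramify.
Compute (17/683) via Euler: 17^((683-1)/2) mod 683 = 682, so (17/683) = -1.
(17/683) = -1, so 683 is inert.

inert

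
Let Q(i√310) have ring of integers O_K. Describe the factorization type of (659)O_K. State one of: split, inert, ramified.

Since -310 ≢ 1 mod 4, the ring of integers is ℤ[√-310] with discriminant 4·(-310) = -1240.
659 ∤ -1240, so 659 is unramified.
(-310/659) = 349^329 mod 659 = 658, giving Legendre symbol -1.
Legendre symbol -1 ⇒ 659 is inert.

p is inert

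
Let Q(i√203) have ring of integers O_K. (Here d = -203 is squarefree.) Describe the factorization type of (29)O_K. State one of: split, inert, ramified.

d = -203 ≡ 1 (mod 4), so O_K = ℤ[(1+√-203)/2] and disc(K) = d = -203.
disc(K) = -203 = 29·(-7), so p = 29 is ramified.

ramifies in O_K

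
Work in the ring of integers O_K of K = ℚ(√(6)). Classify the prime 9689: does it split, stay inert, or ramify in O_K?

p is inert

6 mod 4 = 2, hence disc K = 4·6 = 24 and O_K = ℤ[√6].
9689 ∤ 24, so 9689 is unramified.
(6/9689) = 6^4844 mod 9689 = 9688, giving Legendre symbol -1.
Legendre symbol -1 ⇒ 9689 is inert.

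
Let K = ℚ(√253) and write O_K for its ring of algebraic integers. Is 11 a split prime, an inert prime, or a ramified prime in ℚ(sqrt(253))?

ramified — (11) = 𝔭²

Since 253 ≡ 1 mod 4, the ring of integers is ℤ[(1+√253)/2] with discriminant 253.
Ramification test: 11 | 253. The prime 11 ramifies in K.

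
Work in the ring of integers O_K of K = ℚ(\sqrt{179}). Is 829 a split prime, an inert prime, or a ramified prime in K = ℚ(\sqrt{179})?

179 mod 4 = 3, hence disc K = 4·179 = 716 and O_K = ℤ[√179].
disc(K) = 716 is not divisible by 829; 829 is unramified.
(179/829) = 179^414 mod 829 = 828, giving Legendre symbol -1.
(179/829) = -1, so 829 is inert.

remains prime (inert)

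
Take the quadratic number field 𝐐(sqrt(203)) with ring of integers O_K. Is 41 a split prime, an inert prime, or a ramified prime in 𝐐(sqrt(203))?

Since 203 ≢ 1 mod 4, the ring of integers is ℤ[√203] with discriminant 4·203 = 812.
disc(K) = 812 is not divisible by 41; 41 is unramified.
Euler's criterion: 203^20 mod 41 = 1. Thus (203|41) = 1.
Legendre symbol 1 ⇒ 41 is split.

split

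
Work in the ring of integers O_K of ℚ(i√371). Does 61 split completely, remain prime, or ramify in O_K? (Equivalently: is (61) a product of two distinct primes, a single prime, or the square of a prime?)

d = -371 ≡ 1 (mod 4), so O_K = ℤ[(1+√-371)/2] and disc(K) = d = -371.
disc(K) = -371 is not divisible by 61; 61 is unramified.
(-371/61) = 56^30 mod 61 = 1, giving Legendre symbol 1.
Legendre symbol 1 ⇒ 61 is split.

p splits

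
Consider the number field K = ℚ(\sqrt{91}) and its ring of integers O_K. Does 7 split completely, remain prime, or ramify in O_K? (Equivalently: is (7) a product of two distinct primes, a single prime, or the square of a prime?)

7 is ramified

d = 91 ≡ 3 (mod 4), so O_K = ℤ[√91] and disc(K) = 4d = 364.
disc(K) = 364 = 7·52, so p = 7 is ramified.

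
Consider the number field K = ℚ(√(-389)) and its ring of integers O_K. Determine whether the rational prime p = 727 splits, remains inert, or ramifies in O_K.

p splits

Since -389 ≢ 1 mod 4, the ring of integers is ℤ[√-389] with discriminant 4·(-389) = -1556.
727 ∤ -1556, so 727 is unramified.
Compute (-389/727) via Euler: 338^((727-1)/2) mod 727 = 1, so (-389/727) = 1.
Legendre symbol 1 ⇒ 727 is split.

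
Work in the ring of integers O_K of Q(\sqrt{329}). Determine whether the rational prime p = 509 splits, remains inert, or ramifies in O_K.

d = 329 ≡ 1 (mod 4), so O_K = ℤ[(1+√329)/2] and disc(K) = d = 329.
Since gcd(509, 329) = 1 the prime 509 does not ramify.
Legendre symbol by Euler's criterion: (329/509) ≡ 329^254 ≡ 1 (mod 509), i.e. (329/509) = 1.
d is a quadratic residue mod p, hence 509 splits in O_K.

p splits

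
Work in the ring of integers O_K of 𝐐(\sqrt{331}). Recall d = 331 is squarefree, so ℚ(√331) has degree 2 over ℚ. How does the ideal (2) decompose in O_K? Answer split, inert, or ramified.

Since 331 ≢ 1 mod 4, the ring of integers is ℤ[√331] with discriminant 4·331 = 1324.
2 divides disc(K) = 1324, so 2 ramifies.

ramifies in O_K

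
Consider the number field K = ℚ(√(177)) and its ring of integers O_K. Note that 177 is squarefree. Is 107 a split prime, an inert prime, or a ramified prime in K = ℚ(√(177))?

Since 177 ≡ 1 mod 4, the ring of integers is ℤ[(1+√177)/2] with discriminant 177.
107 ∤ 177, so 107 is unramified.
(177/107) = 70^53 mod 107 = 106, giving Legendre symbol -1.
Legendre symbol -1 ⇒ 107 is inert.

inert — (107) stays prime in O_K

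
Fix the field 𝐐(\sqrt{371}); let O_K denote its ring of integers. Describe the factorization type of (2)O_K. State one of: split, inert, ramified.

371 mod 4 = 3, hence disc K = 4·371 = 1484 and O_K = ℤ[√371].
2 divides disc(K) = 1484, so 2 ramifies.

ramifies in O_K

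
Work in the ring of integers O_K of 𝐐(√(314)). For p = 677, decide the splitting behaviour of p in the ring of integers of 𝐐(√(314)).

d = 314 ≡ 2 (mod 4), so O_K = ℤ[√314] and disc(K) = 4d = 1256.
677 ∤ 1256, so 677 is unramified.
Legendre symbol by Euler's criterion: (314/677) ≡ 314^338 ≡ 676 (mod 677), i.e. (314/677) = -1.
Legendre symbol -1 ⇒ 677 is inert.

p is inert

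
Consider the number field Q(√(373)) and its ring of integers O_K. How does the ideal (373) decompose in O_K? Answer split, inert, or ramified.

Since 373 ≡ 1 mod 4, the ring of integers is ℤ[(1+√373)/2] with discriminant 373.
Ramification test: 373 | 373. The prime 373 ramifies in K.

ramified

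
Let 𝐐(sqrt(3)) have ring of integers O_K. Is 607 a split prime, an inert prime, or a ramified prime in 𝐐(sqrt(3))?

d = 3 ≡ 3 (mod 4), so O_K = ℤ[√3] and disc(K) = 4d = 12.
607 ∤ 12, so 607 is unramified.
Legendre symbol by Euler's criterion: (3/607) ≡ 3^303 ≡ 606 (mod 607), i.e. (3/607) = -1.
d is a non-residue mod p, hence 607 remains inert in O_K.

p is inert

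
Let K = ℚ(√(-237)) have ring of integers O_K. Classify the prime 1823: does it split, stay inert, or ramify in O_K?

remains prime (inert)

Since -237 ≢ 1 mod 4, the ring of integers is ℤ[√-237] with discriminant 4·(-237) = -948.
disc(K) = -948 is not divisible by 1823; 1823 is unramified.
Compute (-237/1823) via Euler: 1586^((1823-1)/2) mod 1823 = 1822, so (-237/1823) = -1.
Legendre symbol -1 ⇒ 1823 is inert.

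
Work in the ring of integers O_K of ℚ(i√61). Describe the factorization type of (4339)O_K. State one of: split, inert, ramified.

p splits

Since -61 ≢ 1 mod 4, the ring of integers is ℤ[√-61] with discriminant 4·(-61) = -244.
4339 ∤ -244, so 4339 is unramified.
Euler's criterion: (-61)^2169 mod 4339 = 1. Thus (-61|4339) = 1.
d is a quadratic residue mod p, hence 4339 splits in O_K.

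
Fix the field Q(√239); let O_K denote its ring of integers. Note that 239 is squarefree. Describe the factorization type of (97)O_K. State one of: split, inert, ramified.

d = 239 ≡ 3 (mod 4), so O_K = ℤ[√239] and disc(K) = 4d = 956.
97 ∤ 956, so 97 is unramified.
(239/97) = 45^48 mod 97 = 96, giving Legendre symbol -1.
(239/97) = -1, so 97 is inert.

inert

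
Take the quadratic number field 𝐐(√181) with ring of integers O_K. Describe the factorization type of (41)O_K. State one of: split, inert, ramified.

remains prime (inert)

181 mod 4 = 1, hence disc K = 181 and O_K = ℤ[(1+√181)/2].
41 ∤ 181, so 41 is unramified.
Euler's criterion: 181^20 mod 41 = 40. Thus (181|41) = -1.
d is a non-residue mod p, hence 41 remains inert in O_K.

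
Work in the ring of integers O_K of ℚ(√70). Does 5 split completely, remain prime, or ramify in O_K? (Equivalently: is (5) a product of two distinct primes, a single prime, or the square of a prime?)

Since 70 ≢ 1 mod 4, the ring of integers is ℤ[√70] with discriminant 4·70 = 280.
Ramification test: 5 | 280. The prime 5 ramifies in K.

ramified — (5) = 𝔭²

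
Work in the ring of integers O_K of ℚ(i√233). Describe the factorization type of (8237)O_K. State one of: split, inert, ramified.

inert — (8237) stays prime in O_K

Since -233 ≢ 1 mod 4, the ring of integers is ℤ[√-233] with discriminant 4·(-233) = -932.
disc(K) = -932 is not divisible by 8237; 8237 is unramified.
Euler's criterion: (-233)^4118 mod 8237 = 8236. Thus (-233|8237) = -1.
(-233/8237) = -1, so 8237 is inert.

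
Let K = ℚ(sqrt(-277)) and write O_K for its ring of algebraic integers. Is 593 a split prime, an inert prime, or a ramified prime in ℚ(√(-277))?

splits completely

-277 mod 4 = 3, hence disc K = 4·(-277) = -1108 and O_K = ℤ[√-277].
disc(K) = -1108 is not divisible by 593; 593 is unramified.
Euler's criterion: (-277)^296 mod 593 = 1. Thus (-277|593) = 1.
(-277/593) = 1, so 593 splits.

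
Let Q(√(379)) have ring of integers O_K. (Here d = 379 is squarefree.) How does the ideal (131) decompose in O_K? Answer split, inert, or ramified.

379 mod 4 = 3, hence disc K = 4·379 = 1516 and O_K = ℤ[√379].
Since gcd(131, 1516) = 1 the prime 131 does not ramify.
Legendre symbol by Euler's criterion: (379/131) ≡ 379^65 ≡ 1 (mod 131), i.e. (379/131) = 1.
d is a quadratic residue mod p, hence 131 splits in O_K.

split — (131) = 𝔭₁𝔭₂ with 𝔭₁ ≠ 𝔭₂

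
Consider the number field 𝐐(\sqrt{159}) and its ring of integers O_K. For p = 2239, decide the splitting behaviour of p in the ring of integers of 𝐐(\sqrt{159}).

2239 remains inert

Since 159 ≢ 1 mod 4, the ring of integers is ℤ[√159] with discriminant 4·159 = 636.
2239 ∤ 636, so 2239 is unramified.
Euler's criterion: 159^1119 mod 2239 = 2238. Thus (159|2239) = -1.
d is a non-residue mod p, hence 2239 remains inert in O_K.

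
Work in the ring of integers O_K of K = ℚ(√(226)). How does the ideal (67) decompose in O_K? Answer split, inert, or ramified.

split — (67) = 𝔭₁𝔭₂ with 𝔭₁ ≠ 𝔭₂

226 mod 4 = 2, hence disc K = 4·226 = 904 and O_K = ℤ[√226].
Since gcd(67, 904) = 1 the prime 67 does not ramify.
(226/67) = 25^33 mod 67 = 1, giving Legendre symbol 1.
(226/67) = 1, so 67 splits.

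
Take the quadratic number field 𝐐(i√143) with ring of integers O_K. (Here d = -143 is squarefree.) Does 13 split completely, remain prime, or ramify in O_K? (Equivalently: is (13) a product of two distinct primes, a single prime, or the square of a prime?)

p ramifies

-143 mod 4 = 1, hence disc K = -143 and O_K = ℤ[(1+√-143)/2].
disc(K) = -143 = 13·(-11), so p = 13 is ramified.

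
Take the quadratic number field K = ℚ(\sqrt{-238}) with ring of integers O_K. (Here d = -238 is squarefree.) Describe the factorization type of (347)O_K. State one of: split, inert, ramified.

-238 mod 4 = 2, hence disc K = 4·(-238) = -952 and O_K = ℤ[√-238].
disc(K) = -952 is not divisible by 347; 347 is unramified.
Compute (-238/347) via Euler: 109^((347-1)/2) mod 347 = 1, so (-238/347) = 1.
d is a quadratic residue mod p, hence 347 splits in O_K.

split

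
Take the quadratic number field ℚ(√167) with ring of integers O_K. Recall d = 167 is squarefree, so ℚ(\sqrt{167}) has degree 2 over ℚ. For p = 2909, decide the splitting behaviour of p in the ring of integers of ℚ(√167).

p is inert

167 mod 4 = 3, hence disc K = 4·167 = 668 and O_K = ℤ[√167].
Since gcd(2909, 668) = 1 the prime 2909 does not ramify.
Euler's criterion: 167^1454 mod 2909 = 2908. Thus (167|2909) = -1.
Legendre symbol -1 ⇒ 2909 is inert.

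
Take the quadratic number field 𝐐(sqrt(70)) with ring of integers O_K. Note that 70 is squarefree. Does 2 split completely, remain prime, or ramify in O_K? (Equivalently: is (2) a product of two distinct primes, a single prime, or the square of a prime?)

ramifies in O_K

d = 70 ≡ 2 (mod 4), so O_K = ℤ[√70] and disc(K) = 4d = 280.
disc(K) = 280 = 2·140, so p = 2 is ramified.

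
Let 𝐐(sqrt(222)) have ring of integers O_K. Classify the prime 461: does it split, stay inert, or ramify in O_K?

Since 222 ≢ 1 mod 4, the ring of integers is ℤ[√222] with discriminant 4·222 = 888.
461 ∤ 888, so 461 is unramified.
(222/461) = 222^230 mod 461 = 460, giving Legendre symbol -1.
(222/461) = -1, so 461 is inert.

inert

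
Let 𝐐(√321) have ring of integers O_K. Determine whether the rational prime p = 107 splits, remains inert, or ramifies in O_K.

ramified — (107) = 𝔭²

321 mod 4 = 1, hence disc K = 321 and O_K = ℤ[(1+√321)/2].
Ramification test: 107 | 321. The prime 107 ramifies in K.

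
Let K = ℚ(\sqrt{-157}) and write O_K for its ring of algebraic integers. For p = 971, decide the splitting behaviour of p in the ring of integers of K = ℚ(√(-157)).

d = -157 ≡ 3 (mod 4), so O_K = ℤ[√-157] and disc(K) = 4d = -628.
disc(K) = -628 is not divisible by 971; 971 is unramified.
(-157/971) = 814^485 mod 971 = 1, giving Legendre symbol 1.
(-157/971) = 1, so 971 splits.

p splits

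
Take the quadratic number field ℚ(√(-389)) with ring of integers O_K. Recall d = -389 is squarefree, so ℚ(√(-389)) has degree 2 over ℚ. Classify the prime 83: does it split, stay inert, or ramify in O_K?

p splits

d = -389 ≡ 3 (mod 4), so O_K = ℤ[√-389] and disc(K) = 4d = -1556.
Since gcd(83, -1556) = 1 the prime 83 does not ramify.
Legendre symbol by Euler's criterion: (-389/83) ≡ (-389)^41 ≡ 1 (mod 83), i.e. (-389/83) = 1.
Legendre symbol 1 ⇒ 83 is split.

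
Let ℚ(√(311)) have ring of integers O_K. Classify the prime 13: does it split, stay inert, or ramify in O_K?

p splits

311 mod 4 = 3, hence disc K = 4·311 = 1244 and O_K = ℤ[√311].
disc(K) = 1244 is not divisible by 13; 13 is unramified.
Euler's criterion: 311^6 mod 13 = 1. Thus (311|13) = 1.
Legendre symbol 1 ⇒ 13 is split.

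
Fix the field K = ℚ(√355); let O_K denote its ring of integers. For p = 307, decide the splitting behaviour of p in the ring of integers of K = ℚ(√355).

355 mod 4 = 3, hence disc K = 4·355 = 1420 and O_K = ℤ[√355].
disc(K) = 1420 is not divisible by 307; 307 is unramified.
Euler's criterion: 355^153 mod 307 = 306. Thus (355|307) = -1.
Legendre symbol -1 ⇒ 307 is inert.

remains prime (inert)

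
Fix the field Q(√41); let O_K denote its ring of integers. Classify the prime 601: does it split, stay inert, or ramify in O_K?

41 mod 4 = 1, hence disc K = 41 and O_K = ℤ[(1+√41)/2].
Since gcd(601, 41) = 1 the prime 601 does not ramify.
(41/601) = 41^300 mod 601 = 600, giving Legendre symbol -1.
d is a non-residue mod p, hence 601 remains inert in O_K.

p is inert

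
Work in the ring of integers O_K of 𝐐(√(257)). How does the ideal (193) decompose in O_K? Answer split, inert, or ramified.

193 splits in O_K

257 mod 4 = 1, hence disc K = 257 and O_K = ℤ[(1+√257)/2].
193 ∤ 257, so 193 is unramified.
(257/193) = 64^96 mod 193 = 1, giving Legendre symbol 1.
Legendre symbol 1 ⇒ 193 is split.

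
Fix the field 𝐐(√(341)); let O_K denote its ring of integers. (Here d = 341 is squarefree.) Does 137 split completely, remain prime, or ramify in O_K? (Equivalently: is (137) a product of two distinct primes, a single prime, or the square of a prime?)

Since 341 ≡ 1 mod 4, the ring of integers is ℤ[(1+√341)/2] with discriminant 341.
disc(K) = 341 is not divisible by 137; 137 is unramified.
Compute (341/137) via Euler: 67^((137-1)/2) mod 137 = 136, so (341/137) = -1.
d is a non-residue mod p, hence 137 remains inert in O_K.

inert — (137) stays prime in O_K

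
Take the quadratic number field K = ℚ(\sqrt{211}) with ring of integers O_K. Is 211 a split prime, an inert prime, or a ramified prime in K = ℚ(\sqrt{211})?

p ramifies

Since 211 ≢ 1 mod 4, the ring of integers is ℤ[√211] with discriminant 4·211 = 844.
Ramification test: 211 | 844. The prime 211 ramifies in K.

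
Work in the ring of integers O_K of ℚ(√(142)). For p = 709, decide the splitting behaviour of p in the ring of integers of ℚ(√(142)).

Since 142 ≢ 1 mod 4, the ring of integers is ℤ[√142] with discriminant 4·142 = 568.
disc(K) = 568 is not divisible by 709; 709 is unramified.
Compute (142/709) via Euler: 142^((709-1)/2) mod 709 = 1, so (142/709) = 1.
(142/709) = 1, so 709 splits.

splits completely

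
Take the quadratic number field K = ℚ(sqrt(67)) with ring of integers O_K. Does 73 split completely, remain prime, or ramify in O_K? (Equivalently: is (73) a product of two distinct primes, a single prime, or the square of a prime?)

split

67 mod 4 = 3, hence disc K = 4·67 = 268 and O_K = ℤ[√67].
Since gcd(73, 268) = 1 the prime 73 does not ramify.
Euler's criterion: 67^36 mod 73 = 1. Thus (67|73) = 1.
Legendre symbol 1 ⇒ 73 is split.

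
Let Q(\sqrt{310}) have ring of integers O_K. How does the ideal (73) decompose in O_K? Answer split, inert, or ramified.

split — (73) = 𝔭₁𝔭₂ with 𝔭₁ ≠ 𝔭₂

310 mod 4 = 2, hence disc K = 4·310 = 1240 and O_K = ℤ[√310].
Since gcd(73, 1240) = 1 the prime 73 does not ramify.
Euler's criterion: 310^36 mod 73 = 1. Thus (310|73) = 1.
Legendre symbol 1 ⇒ 73 is split.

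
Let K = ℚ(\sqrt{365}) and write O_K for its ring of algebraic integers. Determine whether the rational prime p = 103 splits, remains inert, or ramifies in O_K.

365 mod 4 = 1, hence disc K = 365 and O_K = ℤ[(1+√365)/2].
103 ∤ 365, so 103 is unramified.
Legendre symbol by Euler's criterion: (365/103) ≡ 365^51 ≡ 1 (mod 103), i.e. (365/103) = 1.
(365/103) = 1, so 103 splits.

103 splits in O_K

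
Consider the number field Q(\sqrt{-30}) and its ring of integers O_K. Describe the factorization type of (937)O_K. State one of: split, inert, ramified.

937 remains inert

Since -30 ≢ 1 mod 4, the ring of integers is ℤ[√-30] with discriminant 4·(-30) = -120.
Since gcd(937, -120) = 1 the prime 937 does not ramify.
Legendre symbol by Euler's criterion: (-30/937) ≡ (-30)^468 ≡ 936 (mod 937), i.e. (-30/937) = -1.
d is a non-residue mod p, hence 937 remains inert in O_K.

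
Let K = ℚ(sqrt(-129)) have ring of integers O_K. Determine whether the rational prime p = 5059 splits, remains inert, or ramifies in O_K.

split — (5059) = 𝔭₁𝔭₂ with 𝔭₁ ≠ 𝔭₂

d = -129 ≡ 3 (mod 4), so O_K = ℤ[√-129] and disc(K) = 4d = -516.
5059 ∤ -516, so 5059 is unramified.
Euler's criterion: (-129)^2529 mod 5059 = 1. Thus (-129|5059) = 1.
(-129/5059) = 1, so 5059 splits.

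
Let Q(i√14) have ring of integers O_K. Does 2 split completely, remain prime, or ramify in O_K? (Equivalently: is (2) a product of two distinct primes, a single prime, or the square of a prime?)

p ramifies

Since -14 ≢ 1 mod 4, the ring of integers is ℤ[√-14] with discriminant 4·(-14) = -56.
disc(K) = -56 = 2·(-28), so p = 2 is ramified.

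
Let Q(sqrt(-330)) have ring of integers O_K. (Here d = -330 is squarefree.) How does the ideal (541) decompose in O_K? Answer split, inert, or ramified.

Since -330 ≢ 1 mod 4, the ring of integers is ℤ[√-330] with discriminant 4·(-330) = -1320.
disc(K) = -1320 is not divisible by 541; 541 is unramified.
Compute (-330/541) via Euler: 211^((541-1)/2) mod 541 = 1, so (-330/541) = 1.
Legendre symbol 1 ⇒ 541 is split.

splits completely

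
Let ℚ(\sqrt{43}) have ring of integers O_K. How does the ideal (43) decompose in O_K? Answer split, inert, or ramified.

ramified

d = 43 ≡ 3 (mod 4), so O_K = ℤ[√43] and disc(K) = 4d = 172.
disc(K) = 172 = 43·4, so p = 43 is ramified.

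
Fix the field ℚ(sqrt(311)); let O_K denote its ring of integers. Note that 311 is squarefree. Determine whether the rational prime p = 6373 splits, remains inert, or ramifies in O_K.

inert

311 mod 4 = 3, hence disc K = 4·311 = 1244 and O_K = ℤ[√311].
Since gcd(6373, 1244) = 1 the prime 6373 does not ramify.
Euler's criterion: 311^3186 mod 6373 = 6372. Thus (311|6373) = -1.
(311/6373) = -1, so 6373 is inert.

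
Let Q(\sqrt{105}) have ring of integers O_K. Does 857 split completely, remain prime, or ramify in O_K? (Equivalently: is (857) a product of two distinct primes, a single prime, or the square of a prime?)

d = 105 ≡ 1 (mod 4), so O_K = ℤ[(1+√105)/2] and disc(K) = d = 105.
Since gcd(857, 105) = 1 the prime 857 does not ramify.
Legendre symbol by Euler's criterion: (105/857) ≡ 105^428 ≡ 856 (mod 857), i.e. (105/857) = -1.
d is a non-residue mod p, hence 857 remains inert in O_K.

inert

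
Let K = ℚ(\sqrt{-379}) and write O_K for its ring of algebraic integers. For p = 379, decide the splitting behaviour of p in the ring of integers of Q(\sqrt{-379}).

d = -379 ≡ 1 (mod 4), so O_K = ℤ[(1+√-379)/2] and disc(K) = d = -379.
Ramification test: 379 | -379. The prime 379 ramifies in K.

ramifies in O_K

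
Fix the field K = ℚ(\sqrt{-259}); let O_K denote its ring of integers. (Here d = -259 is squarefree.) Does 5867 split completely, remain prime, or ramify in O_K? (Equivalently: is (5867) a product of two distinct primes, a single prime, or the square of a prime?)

-259 mod 4 = 1, hence disc K = -259 and O_K = ℤ[(1+√-259)/2].
5867 ∤ -259, so 5867 is unramified.
Compute (-259/5867) via Euler: 5608^((5867-1)/2) mod 5867 = 1, so (-259/5867) = 1.
Legendre symbol 1 ⇒ 5867 is split.

p splits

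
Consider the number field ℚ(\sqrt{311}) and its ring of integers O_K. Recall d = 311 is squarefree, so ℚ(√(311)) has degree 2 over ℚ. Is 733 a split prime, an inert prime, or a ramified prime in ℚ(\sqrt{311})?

733 remains inert

311 mod 4 = 3, hence disc K = 4·311 = 1244 and O_K = ℤ[√311].
Since gcd(733, 1244) = 1 the prime 733 does not ramify.
(311/733) = 311^366 mod 733 = 732, giving Legendre symbol -1.
d is a non-residue mod p, hence 733 remains inert in O_K.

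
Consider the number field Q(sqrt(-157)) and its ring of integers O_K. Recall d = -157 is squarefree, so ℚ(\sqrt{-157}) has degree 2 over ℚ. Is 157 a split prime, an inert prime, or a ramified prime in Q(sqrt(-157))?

Since -157 ≢ 1 mod 4, the ring of integers is ℤ[√-157] with discriminant 4·(-157) = -628.
Ramification test: 157 | -628. The prime 157 ramifies in K.

157 is ramified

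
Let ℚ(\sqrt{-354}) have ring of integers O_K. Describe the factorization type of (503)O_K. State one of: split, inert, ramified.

503 remains inert

Since -354 ≢ 1 mod 4, the ring of integers is ℤ[√-354] with discriminant 4·(-354) = -1416.
503 ∤ -1416, so 503 is unramified.
Legendre symbol by Euler's criterion: (-354/503) ≡ (-354)^251 ≡ 502 (mod 503), i.e. (-354/503) = -1.
(-354/503) = -1, so 503 is inert.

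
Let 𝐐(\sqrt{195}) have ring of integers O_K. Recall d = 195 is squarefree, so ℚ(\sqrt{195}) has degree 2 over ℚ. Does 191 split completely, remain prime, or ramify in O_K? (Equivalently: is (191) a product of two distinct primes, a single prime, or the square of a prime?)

split

Since 195 ≢ 1 mod 4, the ring of integers is ℤ[√195] with discriminant 4·195 = 780.
disc(K) = 780 is not divisible by 191; 191 is unramified.
Euler's criterion: 195^95 mod 191 = 1. Thus (195|191) = 1.
d is a quadratic residue mod p, hence 191 splits in O_K.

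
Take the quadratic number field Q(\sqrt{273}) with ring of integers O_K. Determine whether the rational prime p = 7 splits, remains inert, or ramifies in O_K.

Since 273 ≡ 1 mod 4, the ring of integers is ℤ[(1+√273)/2] with discriminant 273.
disc(K) = 273 = 7·39, so p = 7 is ramified.

p ramifies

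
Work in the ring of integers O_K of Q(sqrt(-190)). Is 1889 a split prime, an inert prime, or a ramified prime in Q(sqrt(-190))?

Since -190 ≢ 1 mod 4, the ring of integers is ℤ[√-190] with discriminant 4·(-190) = -760.
1889 ∤ -760, so 1889 is unramified.
Legendre symbol by Euler's criterion: (-190/1889) ≡ (-190)^944 ≡ 1888 (mod 1889), i.e. (-190/1889) = -1.
d is a non-residue mod p, hence 1889 remains inert in O_K.

remains prime (inert)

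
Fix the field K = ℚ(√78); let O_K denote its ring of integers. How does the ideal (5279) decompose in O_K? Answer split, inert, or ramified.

78 mod 4 = 2, hence disc K = 4·78 = 312 and O_K = ℤ[√78].
disc(K) = 312 is not divisible by 5279; 5279 is unramified.
Compute (78/5279) via Euler: 78^((5279-1)/2) mod 5279 = 1, so (78/5279) = 1.
(78/5279) = 1, so 5279 splits.

split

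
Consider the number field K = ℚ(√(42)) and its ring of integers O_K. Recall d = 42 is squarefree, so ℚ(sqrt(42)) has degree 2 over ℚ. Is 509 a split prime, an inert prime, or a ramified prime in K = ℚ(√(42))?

d = 42 ≡ 2 (mod 4), so O_K = ℤ[√42] and disc(K) = 4d = 168.
disc(K) = 168 is not divisible by 509; 509 is unramified.
Legendre symbol by Euler's criterion: (42/509) ≡ 42^254 ≡ 508 (mod 509), i.e. (42/509) = -1.
(42/509) = -1, so 509 is inert.

509 remains inert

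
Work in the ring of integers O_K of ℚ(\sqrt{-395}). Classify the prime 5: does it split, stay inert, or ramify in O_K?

5 is ramified

d = -395 ≡ 1 (mod 4), so O_K = ℤ[(1+√-395)/2] and disc(K) = d = -395.
disc(K) = -395 = 5·(-79), so p = 5 is ramified.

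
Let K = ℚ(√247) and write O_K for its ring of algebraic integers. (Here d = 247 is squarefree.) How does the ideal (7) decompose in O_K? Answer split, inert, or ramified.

Since 247 ≢ 1 mod 4, the ring of integers is ℤ[√247] with discriminant 4·247 = 988.
Since gcd(7, 988) = 1 the prime 7 does not ramify.
Euler's criterion: 247^3 mod 7 = 1. Thus (247|7) = 1.
Legendre symbol 1 ⇒ 7 is split.

split — (7) = 𝔭₁𝔭₂ with 𝔭₁ ≠ 𝔭₂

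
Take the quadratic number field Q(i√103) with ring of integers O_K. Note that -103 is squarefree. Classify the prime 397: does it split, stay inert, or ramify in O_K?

inert — (397) stays prime in O_K

d = -103 ≡ 1 (mod 4), so O_K = ℤ[(1+√-103)/2] and disc(K) = d = -103.
397 ∤ -103, so 397 is unramified.
Compute (-103/397) via Euler: 294^((397-1)/2) mod 397 = 396, so (-103/397) = -1.
d is a non-residue mod p, hence 397 remains inert in O_K.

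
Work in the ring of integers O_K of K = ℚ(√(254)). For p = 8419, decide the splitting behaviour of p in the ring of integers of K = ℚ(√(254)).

8419 splits in O_K

d = 254 ≡ 2 (mod 4), so O_K = ℤ[√254] and disc(K) = 4d = 1016.
Since gcd(8419, 1016) = 1 the prime 8419 does not ramify.
Compute (254/8419) via Euler: 254^((8419-1)/2) mod 8419 = 1, so (254/8419) = 1.
d is a quadratic residue mod p, hence 8419 splits in O_K.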